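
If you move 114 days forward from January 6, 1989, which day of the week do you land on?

Sunday

Jan 6, 1989 is a Friday.
114 mod 7 = 2, so 114 days after a Friday is Friday + 2 = Sunday.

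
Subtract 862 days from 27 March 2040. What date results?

−366 (one year; includes Feb 29, 2040) → Mar 27, 2039 (496 left).
−365 (one year) → Mar 27, 2038 (131 left).
−27 → Feb 28, 2038 (end of Feb, 28 days; 104 left).
−28 → Jan 31, 2038 (end of Jan, 31 days; 76 left).
−31 → Dec 31, 2037 (end of Dec, 31 days; 45 left).
−31 → Nov 30, 2037 (end of Nov, 30 days; 14 left).
−14 → Nov 16, 2037.

November 16, 2037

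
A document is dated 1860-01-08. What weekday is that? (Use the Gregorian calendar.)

Sunday

Doomsday rule: the anchor day for the 1800s is Friday. For year 60: 60÷12 = 5 r 0, and 0÷4 = 0, so 5+0+0 = 5.
Friday + 5 ≡ Wednesday — that's 1860's doomsday.
In January the doomsday date is Jan 4 (1860 is a leap year (divisible by 4)).
Jan 8 is 4 days after Jan 4; 4 mod 7 = 4, so Wednesday + 4 = Sunday.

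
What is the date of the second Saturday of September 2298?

September 10, 2298

September 1, 2298 is a Thursday.
The first Saturday is therefore September 3 (2 days later).
The second Saturday is 3 + 1×7 = September 10.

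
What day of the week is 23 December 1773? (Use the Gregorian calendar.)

Thursday

Doomsday rule: the anchor day for the 1700s is Sunday. For year 73: 73÷12 = 6 r 1, and 1÷4 = 0, so 6+1+0 = 7.
Sunday + 7 ≡ Sunday — that's 1773's doomsday.
In December the doomsday date is Dec 12.
Dec 23 is 11 days after Dec 12; 11 mod 7 = 4, so Sunday + 4 = Thursday.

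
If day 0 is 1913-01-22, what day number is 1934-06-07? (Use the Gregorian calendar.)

7806

Jan 22, 1913 → Jan 22, 1914: 365 days.
Jan 22, 1914 → Jan 22, 1915: 365 days.
Jan 22, 1915 → Jan 22, 1916: 365 days.
Jan 22, 1916 → Jan 22, 1917: 366 days (Feb 29, 1916 is in that span).
Jan 22, 1917 → Jan 22, 1918: 365 days.
Jan 22, 1918 → Jan 22, 1919: 365 days.
Jan 22, 1919 → Jan 22, 1920: 365 days.
Jan 22, 1920 → Jan 22, 1921: 366 days (Feb 29, 1920 is in that span).
Jan 22, 1921 → Jan 22, 1922: 365 days.
Jan 22, 1922 → Jan 22, 1923: 365 days.
Jan 22, 1923 → Jan 22, 1924: 365 days.
Jan 22, 1924 → Jan 22, 1925: 366 days (Feb 29, 1924 is in that span).
Jan 22, 1925 → Jan 22, 1926: 365 days.
Jan 22, 1926 → Jan 22, 1927: 365 days.
Jan 22, 1927 → Jan 22, 1928: 365 days.
Jan 22, 1928 → Jan 22, 1929: 366 days (Feb 29, 1928 is in that span).
Jan 22, 1929 → Jan 22, 1930: 365 days.
Jan 22, 1930 → Jan 22, 1931: 365 days.
Jan 22, 1931 → Jan 22, 1932: 365 days.
Jan 22, 1932 → Jan 22, 1933: 366 days (Feb 29, 1932 is in that span).
Jan 22, 1933 → Jan 22, 1934: 365 days.
Jan 22, 1934 → Feb 22, 1934: 31 days (January has 31).
Feb 22, 1934 → Mar 22, 1934: 28 days (February has 28).
Mar 22, 1934 → Apr 22, 1934: 31 days (March has 31).
Apr 22, 1934 → May 22, 1934: 30 days (April has 30).
May 22, 1934 → Jun 7, 1934: 16 days.
Total: 7806 days.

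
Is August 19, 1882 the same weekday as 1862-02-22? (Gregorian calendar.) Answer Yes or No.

Yes

From Feb 22, 1862 to Aug 19, 1882 is 7483 days.
7483 mod 7 = 0, so they are the same weekday.
(Feb 22, 1862 is a Saturday; Aug 19, 1882 is a Saturday.)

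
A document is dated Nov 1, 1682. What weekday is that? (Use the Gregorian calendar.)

Doomsday rule: the anchor day for the 1600s is Tuesday. For year 82: 82÷12 = 6 r 10, and 10÷4 = 2, so 6+10+2 = 18.
Tuesday + 18 ≡ Saturday — that's 1682's doomsday.
In November the doomsday date is Nov 7.
Nov 1 is 6 days before Nov 7; 6 mod 7 = 6, so Saturday − 6 = Sunday.

Sunday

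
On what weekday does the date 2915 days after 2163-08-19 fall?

Aug 19, 2163 is a Friday.
2915 mod 7 = 3, so 2915 days after a Friday is Friday + 3 = Monday.

Monday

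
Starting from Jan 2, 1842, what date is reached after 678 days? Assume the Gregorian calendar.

November 11, 1843

+365 (one year) → Jan 2, 1843 (313 left).
Jan has 31 days: +30 → Feb 1, 1843 (283 left).
Feb has 28 days: +28 → Mar 1, 1843 (255 left).
Mar has 31 days: +31 → Apr 1, 1843 (224 left).
Apr has 30 days: +30 → May 1, 1843 (194 left).
May has 31 days: +31 → Jun 1, 1843 (163 left).
Jun has 30 days: +30 → Jul 1, 1843 (133 left).
Jul has 31 days: +31 → Aug 1, 1843 (102 left).
Aug has 31 days: +31 → Sep 1, 1843 (71 left).
Sep has 30 days: +30 → Oct 1, 1843 (41 left).
Oct has 31 days: +31 → Nov 1, 1843 (10 left).
+10 → Nov 11, 1843.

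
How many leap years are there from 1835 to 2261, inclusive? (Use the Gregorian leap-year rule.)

Multiples of 4 in [1835,2261]: 107.
Of those, multiples of 100: 4 (not leap unless ÷400).
Multiples of 400: 1.
Leap years = 107 − 4 + 1 = 104.

104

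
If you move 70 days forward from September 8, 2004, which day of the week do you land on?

Wednesday

Sep 8, 2004 is a Wednesday.
70 mod 7 = 0, so 70 days after a Wednesday is Wednesday + 0 = Wednesday.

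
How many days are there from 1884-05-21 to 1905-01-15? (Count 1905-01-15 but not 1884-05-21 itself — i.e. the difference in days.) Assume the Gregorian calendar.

May 21, 1884 → May 21, 1885: 365 days.
May 21, 1885 → May 21, 1886: 365 days.
May 21, 1886 → May 21, 1887: 365 days.
May 21, 1887 → May 21, 1888: 366 days (Feb 29, 1888 is in that span).
May 21, 1888 → May 21, 1889: 365 days.
May 21, 1889 → May 21, 1890: 365 days.
May 21, 1890 → May 21, 1891: 365 days.
May 21, 1891 → May 21, 1892: 366 days (Feb 29, 1892 is in that span).
May 21, 1892 → May 21, 1893: 365 days.
May 21, 1893 → May 21, 1894: 365 days.
May 21, 1894 → May 21, 1895: 365 days.
May 21, 1895 → May 21, 1896: 366 days (Feb 29, 1896 is in that span).
May 21, 1896 → May 21, 1897: 365 days.
May 21, 1897 → May 21, 1898: 365 days.
May 21, 1898 → May 21, 1899: 365 days.
May 21, 1899 → May 21, 1900: 365 days.
May 21, 1900 → May 21, 1901: 365 days.
May 21, 1901 → May 21, 1902: 365 days.
May 21, 1902 → May 21, 1903: 365 days.
May 21, 1903 → May 21, 1904: 366 days (Feb 29, 1904 is in that span).
May 21, 1904 → Jun 21, 1904: 31 days (May has 31).
Jun 21, 1904 → Jul 21, 1904: 30 days (June has 30).
Jul 21, 1904 → Aug 21, 1904: 31 days (July has 31).
Aug 21, 1904 → Sep 21, 1904: 31 days (August has 31).
Sep 21, 1904 → Oct 21, 1904: 30 days (September has 30).
Oct 21, 1904 → Nov 21, 1904: 31 days (October has 31).
Nov 21, 1904 → Dec 21, 1904: 30 days (November has 30).
Dec 21, 1904 → Jan 15, 1905: 25 days.
Total: 7543 days.

7543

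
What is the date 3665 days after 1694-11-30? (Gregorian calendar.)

December 13, 1704

+365 (one year) → Nov 30, 1695 (3300 left).
+366 (one year; includes Feb 29, 1696) → Nov 30, 1696 (2934 left).
+365 (one year) → Nov 30, 1697 (2569 left).
+365 (one year) → Nov 30, 1698 (2204 left).
+365 (one year) → Nov 30, 1699 (1839 left).
+365 (one year) → Nov 30, 1700 (1474 left).
+365 (one year) → Nov 30, 1701 (1109 left).
+365 (one year) → Nov 30, 1702 (744 left).
+365 (one year) → Nov 30, 1703 (379 left).
Nov has 30 days: +1 → Dec 1, 1703 (378 left).
Dec has 31 days: +31 → Jan 1, 1704 (347 left).
Jan has 31 days: +31 → Feb 1, 1704 (316 left).
Feb has 29 days: +29 → Mar 1, 1704 (287 left).
Mar has 31 days: +31 → Apr 1, 1704 (256 left).
Apr has 30 days: +30 → May 1, 1704 (226 left).
May has 31 days: +31 → Jun 1, 1704 (195 left).
Jun has 30 days: +30 → Jul 1, 1704 (165 left).
Jul has 31 days: +31 → Aug 1, 1704 (134 left).
Aug has 31 days: +31 → Sep 1, 1704 (103 left).
Sep has 30 days: +30 → Oct 1, 1704 (73 left).
Oct has 31 days: +31 → Nov 1, 1704 (42 left).
Nov has 30 days: +30 → Dec 1, 1704 (12 left).
+12 → Dec 13, 1704.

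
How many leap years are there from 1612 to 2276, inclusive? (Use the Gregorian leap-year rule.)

Multiples of 4 in [1612,2276]: 167.
Of those, multiples of 100: 6 (not leap unless ÷400).
Multiples of 400: 1.
Leap years = 167 − 6 + 1 = 162.

162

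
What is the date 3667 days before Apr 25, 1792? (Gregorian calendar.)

−366 (one year; includes Feb 29, 1792) → Apr 25, 1791 (3301 left).
−365 (one year) → Apr 25, 1790 (2936 left).
−365 (one year) → Apr 25, 1789 (2571 left).
−365 (one year) → Apr 25, 1788 (2206 left).
−366 (one year; includes Feb 29, 1788) → Apr 25, 1787 (1840 left).
−365 (one year) → Apr 25, 1786 (1475 left).
−365 (one year) → Apr 25, 1785 (1110 left).
−365 (one year) → Apr 25, 1784 (745 left).
−366 (one year; includes Feb 29, 1784) → Apr 25, 1783 (379 left).
−25 → Mar 31, 1783 (end of Mar, 31 days; 354 left).
−31 → Feb 28, 1783 (end of Feb, 28 days; 323 left).
−28 → Jan 31, 1783 (end of Jan, 31 days; 295 left).
−31 → Dec 31, 1782 (end of Dec, 31 days; 264 left).
−31 → Nov 30, 1782 (end of Nov, 30 days; 233 left).
−30 → Oct 31, 1782 (end of Oct, 31 days; 203 left).
−31 → Sep 30, 1782 (end of Sep, 30 days; 172 left).
−30 → Aug 31, 1782 (end of Aug, 31 days; 142 left).
−31 → Jul 31, 1782 (end of Jul, 31 days; 111 left).
−31 → Jun 30, 1782 (end of Jun, 30 days; 80 left).
−30 → May 31, 1782 (end of May, 31 days; 50 left).
−31 → Apr 30, 1782 (end of Apr, 30 days; 19 left).
−19 → Apr 11, 1782.

April 11, 1782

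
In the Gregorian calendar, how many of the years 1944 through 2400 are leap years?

Multiples of 4 in [1944,2400]: 115.
Of those, multiples of 100: 5 (not leap unless ÷400).
Multiples of 400: 2.
Leap years = 115 − 5 + 2 = 112.

112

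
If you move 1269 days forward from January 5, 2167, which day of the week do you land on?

Wednesday

First find the weekday of Jan 5, 2167. Doomsday rule: the anchor day for the 2100s is Sunday. For year 67: 67÷12 = 5 r 7, and 7÷4 = 1, so 5+7+1 = 13.
Sunday + 13 ≡ Saturday — that's 2167's doomsday.
In January the doomsday date is Jan 3 (2167 is not a leap year).
Jan 5 is 2 days after Jan 3; 2 mod 7 = 2, so Saturday + 2 = Monday.
1269 mod 7 = 2, so 1269 days after a Monday is Monday + 2 = Wednesday.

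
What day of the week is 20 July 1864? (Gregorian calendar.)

Wednesday

Doomsday rule: the anchor day for the 1800s is Friday. For year 64: 64÷12 = 5 r 4, and 4÷4 = 1, so 5+4+1 = 10.
Friday + 10 ≡ Monday — that's 1864's doomsday.
In July the doomsday date is Jul 11.
Jul 20 is 9 days after Jul 11; 9 mod 7 = 2, so Monday + 2 = Wednesday.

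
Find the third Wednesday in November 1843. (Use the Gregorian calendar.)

November 15, 1843

November 1, 1843 is a Wednesday.
The first Wednesday is therefore November 1 (same day).
The third Wednesday is 1 + 2×7 = November 15.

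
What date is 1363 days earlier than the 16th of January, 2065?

−366 (one year; includes Feb 29, 2064) → Jan 16, 2064 (997 left).
−365 (one year) → Jan 16, 2063 (632 left).
−365 (one year) → Jan 16, 2062 (267 left).
−16 → Dec 31, 2061 (end of Dec, 31 days; 251 left).
−31 → Nov 30, 2061 (end of Nov, 30 days; 220 left).
−30 → Oct 31, 2061 (end of Oct, 31 days; 190 left).
−31 → Sep 30, 2061 (end of Sep, 30 days; 159 left).
−30 → Aug 31, 2061 (end of Aug, 31 days; 129 left).
−31 → Jul 31, 2061 (end of Jul, 31 days; 98 left).
−31 → Jun 30, 2061 (end of Jun, 30 days; 67 left).
−30 → May 31, 2061 (end of May, 31 days; 37 left).
−31 → Apr 30, 2061 (end of Apr, 30 days; 6 left).
−6 → Apr 24, 2061.

April 24, 2061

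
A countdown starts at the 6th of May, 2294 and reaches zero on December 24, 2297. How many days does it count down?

May 6, 2294 → May 6, 2295: 365 days.
May 6, 2295 → May 6, 2296: 366 days (Feb 29, 2296 is in that span).
May 6, 2296 → May 6, 2297: 365 days.
May 6, 2297 → Jun 6, 2297: 31 days (May has 31).
Jun 6, 2297 → Jul 6, 2297: 30 days (June has 30).
Jul 6, 2297 → Aug 6, 2297: 31 days (July has 31).
Aug 6, 2297 → Sep 6, 2297: 31 days (August has 31).
Sep 6, 2297 → Oct 6, 2297: 30 days (September has 30).
Oct 6, 2297 → Nov 6, 2297: 31 days (October has 31).
Nov 6, 2297 → Dec 6, 2297: 30 days (November has 30).
Dec 6, 2297 → Dec 24, 2297: 18 days.
Total: 1328 days.

1328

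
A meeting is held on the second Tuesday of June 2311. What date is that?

June 13, 2311

June 1, 2311 is a Thursday.
The first Tuesday is therefore June 6 (5 days later).
The second Tuesday is 6 + 1×7 = June 13.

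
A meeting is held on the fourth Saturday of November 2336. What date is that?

November 1, 2336 is a Sunday.
The first Saturday is therefore November 7 (6 days later).
The fourth Saturday is 7 + 3×7 = November 28.

November 28, 2336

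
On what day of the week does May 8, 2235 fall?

Doomsday rule: the anchor day for the 2200s is Friday. For year 35: 35÷12 = 2 r 11, and 11÷4 = 2, so 2+11+2 = 15.
Friday + 15 ≡ Saturday — that's 2235's doomsday.
In May the doomsday date is May 9.
May 8 is 1 day before May 9; 1 mod 7 = 1, so Saturday − 1 = Friday.

Friday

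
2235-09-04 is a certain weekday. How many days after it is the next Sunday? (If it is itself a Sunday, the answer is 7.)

Sep 4, 2235 is a Friday.
From Friday to the next Sunday is 2 days.

2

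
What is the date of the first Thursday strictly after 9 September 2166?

Sep 9, 2166 is a Tuesday.
From Tuesday to the next Thursday is 2 days.
Sep 9, 2166 + 2 = Sep 11, 2166.

September 11, 2166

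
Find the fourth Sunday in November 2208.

November 27, 2208

November 1, 2208 is a Tuesday.
The first Sunday is therefore November 6 (5 days later).
The fourth Sunday is 6 + 3×7 = November 27.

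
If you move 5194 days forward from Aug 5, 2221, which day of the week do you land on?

Sunday

Aug 5, 2221 is a Sunday.
5194 mod 7 = 0, so 5194 days after a Sunday is Sunday + 0 = Sunday.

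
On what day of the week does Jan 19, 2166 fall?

Sunday

Doomsday rule: the anchor day for the 2100s is Sunday. For year 66: 66÷12 = 5 r 6, and 6÷4 = 1, so 5+6+1 = 12.
Sunday + 12 ≡ Friday — that's 2166's doomsday.
In January the doomsday date is Jan 3 (2166 is not a leap year).
Jan 19 is 16 days after Jan 3; 16 mod 7 = 2, so Friday + 2 = Sunday.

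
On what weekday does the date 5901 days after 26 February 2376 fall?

Thursday

Feb 26, 2376 is a Thursday.
5901 mod 7 = 0, so 5901 days after a Thursday is Thursday + 0 = Thursday.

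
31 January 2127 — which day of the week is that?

Friday

January 1, 2127 is a Wednesday.
Jan 1, 2127 → Jan 31, 2127: 30 days.
Total: 30 days.
30 mod 7 = 2, so Wednesday + 2 = Friday.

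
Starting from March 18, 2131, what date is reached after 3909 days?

November 29, 2141

+366 (one year; includes Feb 29, 2132) → Mar 18, 2132 (3543 left).
+365 (one year) → Mar 18, 2133 (3178 left).
+365 (one year) → Mar 18, 2134 (2813 left).
+365 (one year) → Mar 18, 2135 (2448 left).
+366 (one year; includes Feb 29, 2136) → Mar 18, 2136 (2082 left).
+365 (one year) → Mar 18, 2137 (1717 left).
+365 (one year) → Mar 18, 2138 (1352 left).
+365 (one year) → Mar 18, 2139 (987 left).
+366 (one year; includes Feb 29, 2140) → Mar 18, 2140 (621 left).
+365 (one year) → Mar 18, 2141 (256 left).
Mar has 31 days: +14 → Apr 1, 2141 (242 left).
Apr has 30 days: +30 → May 1, 2141 (212 left).
May has 31 days: +31 → Jun 1, 2141 (181 left).
Jun has 30 days: +30 → Jul 1, 2141 (151 left).
Jul has 31 days: +31 → Aug 1, 2141 (120 left).
Aug has 31 days: +31 → Sep 1, 2141 (89 left).
Sep has 30 days: +30 → Oct 1, 2141 (59 left).
Oct has 31 days: +31 → Nov 1, 2141 (28 left).
+28 → Nov 29, 2141.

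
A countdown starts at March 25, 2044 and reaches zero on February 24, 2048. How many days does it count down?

1431

Mar 25, 2044 → Mar 25, 2045: 365 days.
Mar 25, 2045 → Mar 25, 2046: 365 days.
Mar 25, 2046 → Mar 25, 2047: 365 days.
Mar 25, 2047 → Apr 25, 2047: 31 days (March has 31).
Apr 25, 2047 → May 25, 2047: 30 days (April has 30).
May 25, 2047 → Jun 25, 2047: 31 days (May has 31).
Jun 25, 2047 → Jul 25, 2047: 30 days (June has 30).
Jul 25, 2047 → Aug 25, 2047: 31 days (July has 31).
Aug 25, 2047 → Sep 25, 2047: 31 days (August has 31).
Sep 25, 2047 → Oct 25, 2047: 30 days (September has 30).
Oct 25, 2047 → Nov 25, 2047: 31 days (October has 31).
Nov 25, 2047 → Dec 25, 2047: 30 days (November has 30).
Dec 25, 2047 → Jan 25, 2048: 31 days (December has 31).
Jan 25, 2048 → Feb 24, 2048: 30 days.
Total: 1431 days.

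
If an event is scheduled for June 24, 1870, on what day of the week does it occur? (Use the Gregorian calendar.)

Doomsday rule: the anchor day for the 1800s is Friday. For year 70: 70÷12 = 5 r 10, and 10÷4 = 2, so 5+10+2 = 17.
Friday + 17 ≡ Monday — that's 1870's doomsday.
In June the doomsday date is Jun 6.
Jun 24 is 18 days after Jun 6; 18 mod 7 = 4, so Monday + 4 = Friday.

Friday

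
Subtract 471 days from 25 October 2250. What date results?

July 11, 2249

−365 (one year) → Oct 25, 2249 (106 left).
−25 → Sep 30, 2249 (end of Sep, 30 days; 81 left).
−30 → Aug 31, 2249 (end of Aug, 31 days; 51 left).
−31 → Jul 31, 2249 (end of Jul, 31 days; 20 left).
−20 → Jul 11, 2249.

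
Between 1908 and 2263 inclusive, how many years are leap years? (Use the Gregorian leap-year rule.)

87

Multiples of 4 in [1908,2263]: 89.
Of those, multiples of 100: 3 (not leap unless ÷400).
Multiples of 400: 1.
Leap years = 89 − 3 + 1 = 87.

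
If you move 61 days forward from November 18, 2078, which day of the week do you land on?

Wednesday

First find the weekday of Nov 18, 2078. Doomsday rule: the anchor day for the 2000s is Tuesday. For year 78: 78÷12 = 6 r 6, and 6÷4 = 1, so 6+6+1 = 13.
Tuesday + 13 ≡ Monday — that's 2078's doomsday.
In November the doomsday date is Nov 7.
Nov 18 is 11 days after Nov 7; 11 mod 7 = 4, so Monday + 4 = Friday.
61 mod 7 = 5, so 61 days after a Friday is Friday + 5 = Wednesday.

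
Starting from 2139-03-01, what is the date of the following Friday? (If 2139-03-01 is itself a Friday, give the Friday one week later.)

March 6, 2139

Mar 1, 2139 is a Sunday.
From Sunday to the next Friday is 5 days.
Mar 1, 2139 + 5 = Mar 6, 2139.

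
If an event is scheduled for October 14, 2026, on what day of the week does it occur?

Wednesday

January 1, 2026 is a Thursday.
Jan 1, 2026 → Feb 1, 2026: 31 days (January has 31).
Feb 1, 2026 → Mar 1, 2026: 28 days (February has 28).
Mar 1, 2026 → Apr 1, 2026: 31 days (March has 31).
Apr 1, 2026 → May 1, 2026: 30 days (April has 30).
May 1, 2026 → Jun 1, 2026: 31 days (May has 31).
Jun 1, 2026 → Jul 1, 2026: 30 days (June has 30).
Jul 1, 2026 → Aug 1, 2026: 31 days (July has 31).
Aug 1, 2026 → Sep 1, 2026: 31 days (August has 31).
Sep 1, 2026 → Oct 1, 2026: 30 days (September has 30).
Oct 1, 2026 → Oct 14, 2026: 13 days.
Total: 286 days.
286 mod 7 = 6, so Thursday + 6 = Wednesday.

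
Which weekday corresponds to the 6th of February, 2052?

Tuesday

Doomsday rule: the anchor day for the 2000s is Tuesday. For year 52: 52÷12 = 4 r 4, and 4÷4 = 1, so 4+4+1 = 9.
Tuesday + 9 ≡ Thursday — that's 2052's doomsday.
In February the doomsday date is Feb 29 (2052 is a leap year (divisible by 4)).
Feb 6 is 23 days before Feb 29; 23 mod 7 = 2, so Thursday − 2 = Tuesday.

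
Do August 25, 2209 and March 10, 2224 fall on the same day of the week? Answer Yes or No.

From Aug 25, 2209 to Mar 10, 2224 is 5311 days.
5311 mod 7 = 5, so they are different weekdays.
(Aug 25, 2209 is a Friday; Mar 10, 2224 is a Wednesday.)

No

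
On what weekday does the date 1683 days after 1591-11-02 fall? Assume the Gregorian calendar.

Nov 2, 1591 is a Saturday.
1683 mod 7 = 3, so 1683 days after a Saturday is Saturday + 3 = Tuesday.

Tuesday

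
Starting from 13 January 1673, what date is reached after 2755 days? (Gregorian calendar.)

+365 (one year) → Jan 13, 1674 (2390 left).
+365 (one year) → Jan 13, 1675 (2025 left).
+365 (one year) → Jan 13, 1676 (1660 left).
+366 (one year; includes Feb 29, 1676) → Jan 13, 1677 (1294 left).
+365 (one year) → Jan 13, 1678 (929 left).
+365 (one year) → Jan 13, 1679 (564 left).
+365 (one year) → Jan 13, 1680 (199 left).
Jan has 31 days: +19 → Feb 1, 1680 (180 left).
Feb has 29 days: +29 → Mar 1, 1680 (151 left).
Mar has 31 days: +31 → Apr 1, 1680 (120 left).
Apr has 30 days: +30 → May 1, 1680 (90 left).
May has 31 days: +31 → Jun 1, 1680 (59 left).
Jun has 30 days: +30 → Jul 1, 1680 (29 left).
+29 → Jul 30, 1680.

July 30, 1680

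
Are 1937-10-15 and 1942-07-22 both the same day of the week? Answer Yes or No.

From Oct 15, 1937 to Jul 22, 1942 is 1741 days.
1741 mod 7 = 5, so they are different weekdays.
(Oct 15, 1937 is a Friday; Jul 22, 1942 is a Wednesday.)

No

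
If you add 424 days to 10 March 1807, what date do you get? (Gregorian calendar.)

May 7, 1808

+366 (one year; includes Feb 29, 1808) → Mar 10, 1808 (58 left).
Mar has 31 days: +22 → Apr 1, 1808 (36 left).
Apr has 30 days: +30 → May 1, 1808 (6 left).
+6 → May 7, 1808.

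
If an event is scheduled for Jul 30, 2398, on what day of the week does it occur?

Doomsday rule: the anchor day for the 2300s is Wednesday. For year 98: 98÷12 = 8 r 2, and 2÷4 = 0, so 8+2+0 = 10.
Wednesday + 10 ≡ Saturday — that's 2398's doomsday.
In July the doomsday date is Jul 11.
Jul 30 is 19 days after Jul 11; 19 mod 7 = 5, so Saturday + 5 = Thursday.

Thursday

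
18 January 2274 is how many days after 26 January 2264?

3645

Jan 26, 2264 → Jan 26, 2265: 366 days (Feb 29, 2264 is in that span).
Jan 26, 2265 → Jan 26, 2266: 365 days.
Jan 26, 2266 → Jan 26, 2267: 365 days.
Jan 26, 2267 → Jan 26, 2268: 365 days.
Jan 26, 2268 → Jan 26, 2269: 366 days (Feb 29, 2268 is in that span).
Jan 26, 2269 → Jan 26, 2270: 365 days.
Jan 26, 2270 → Jan 26, 2271: 365 days.
Jan 26, 2271 → Jan 26, 2272: 365 days.
Jan 26, 2272 → Jan 26, 2273: 366 days (Feb 29, 2272 is in that span).
Jan 26, 2273 → Feb 26, 2273: 31 days (January has 31).
Feb 26, 2273 → Mar 26, 2273: 28 days (February has 28).
Mar 26, 2273 → Apr 26, 2273: 31 days (March has 31).
Apr 26, 2273 → May 26, 2273: 30 days (April has 30).
May 26, 2273 → Jun 26, 2273: 31 days (May has 31).
Jun 26, 2273 → Jul 26, 2273: 30 days (June has 30).
Jul 26, 2273 → Aug 26, 2273: 31 days (July has 31).
Aug 26, 2273 → Sep 26, 2273: 31 days (August has 31).
Sep 26, 2273 → Oct 26, 2273: 30 days (September has 30).
Oct 26, 2273 → Nov 26, 2273: 31 days (October has 31).
Nov 26, 2273 → Dec 26, 2273: 30 days (November has 30).
Dec 26, 2273 → Jan 18, 2274: 23 days.
Total: 3645 days.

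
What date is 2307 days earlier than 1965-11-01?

July 9, 1959

−365 (one year) → Nov 1, 1964 (1942 left).
−366 (one year; includes Feb 29, 1964) → Nov 1, 1963 (1576 left).
−365 (one year) → Nov 1, 1962 (1211 left).
−365 (one year) → Nov 1, 1961 (846 left).
−365 (one year) → Nov 1, 1960 (481 left).
−366 (one year; includes Feb 29, 1960) → Nov 1, 1959 (115 left).
−1 → Oct 31, 1959 (end of Oct, 31 days; 114 left).
−31 → Sep 30, 1959 (end of Sep, 30 days; 83 left).
−30 → Aug 31, 1959 (end of Aug, 31 days; 53 left).
−31 → Jul 31, 1959 (end of Jul, 31 days; 22 left).
−22 → Jul 9, 1959.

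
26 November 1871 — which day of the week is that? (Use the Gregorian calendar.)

Doomsday rule: the anchor day for the 1800s is Friday. For year 71: 71÷12 = 5 r 11, and 11÷4 = 2, so 5+11+2 = 18.
Friday + 18 ≡ Tuesday — that's 1871's doomsday.
In November the doomsday date is Nov 7.
Nov 26 is 19 days after Nov 7; 19 mod 7 = 5, so Tuesday + 5 = Sunday.

Sunday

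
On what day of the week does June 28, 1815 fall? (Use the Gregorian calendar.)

January 1, 1815 is a Sunday.
Jan 1, 1815 → Feb 1, 1815: 31 days (January has 31).
Feb 1, 1815 → Mar 1, 1815: 28 days (February has 28).
Mar 1, 1815 → Apr 1, 1815: 31 days (March has 31).
Apr 1, 1815 → May 1, 1815: 30 days (April has 30).
May 1, 1815 → Jun 1, 1815: 31 days (May has 31).
Jun 1, 1815 → Jun 28, 1815: 27 days.
Total: 178 days.
178 mod 7 = 3, so Sunday + 3 = Wednesday.

Wednesday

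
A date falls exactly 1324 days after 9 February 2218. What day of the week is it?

Tuesday

First find the weekday of Feb 9, 2218. Doomsday rule: the anchor day for the 2200s is Friday. For year 18: 18÷12 = 1 r 6, and 6÷4 = 1, so 1+6+1 = 8.
Friday + 8 ≡ Saturday — that's 2218's doomsday.
In February the doomsday date is Feb 28 (2218 is not a leap year).
Feb 9 is 19 days before Feb 28; 19 mod 7 = 5, so Saturday − 5 = Monday.
1324 mod 7 = 1, so 1324 days after a Monday is Monday + 1 = Tuesday.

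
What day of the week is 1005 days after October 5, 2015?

First find the weekday of Oct 5, 2015. Doomsday rule: the anchor day for the 2000s is Tuesday. For year 15: 15÷12 = 1 r 3, and 3÷4 = 0, so 1+3+0 = 4.
Tuesday + 4 ≡ Saturday — that's 2015's doomsday.
In October the doomsday date is Oct 10.
Oct 5 is 5 days before Oct 10; 5 mod 7 = 5, so Saturday − 5 = Monday.
1005 mod 7 = 4, so 1005 days after a Monday is Monday + 4 = Friday.

Friday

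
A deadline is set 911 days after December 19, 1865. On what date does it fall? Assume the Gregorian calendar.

+365 (one year) → Dec 19, 1866 (546 left).
+365 (one year) → Dec 19, 1867 (181 left).
Dec has 31 days: +13 → Jan 1, 1868 (168 left).
Jan has 31 days: +31 → Feb 1, 1868 (137 left).
Feb has 29 days: +29 → Mar 1, 1868 (108 left).
Mar has 31 days: +31 → Apr 1, 1868 (77 left).
Apr has 30 days: +30 → May 1, 1868 (47 left).
May has 31 days: +31 → Jun 1, 1868 (16 left).
+16 → Jun 17, 1868.

June 17, 1868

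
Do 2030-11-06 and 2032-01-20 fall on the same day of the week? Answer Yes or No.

No

From Nov 6, 2030 to Jan 20, 2032 is 440 days.
440 mod 7 = 6, so they are different weekdays.
(Nov 6, 2030 is a Wednesday; Jan 20, 2032 is a Tuesday.)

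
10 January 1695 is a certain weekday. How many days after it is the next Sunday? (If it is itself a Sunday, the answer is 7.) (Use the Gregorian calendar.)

6

Jan 10, 1695 is a Monday.
From Monday to the next Sunday is 6 days.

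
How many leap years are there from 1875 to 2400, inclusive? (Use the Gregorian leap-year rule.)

Multiples of 4 in [1875,2400]: 132.
Of those, multiples of 100: 6 (not leap unless ÷400).
Multiples of 400: 2.
Leap years = 132 − 6 + 2 = 128.

128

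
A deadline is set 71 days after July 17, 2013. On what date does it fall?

Jul has 31 days: +15 → Aug 1, 2013 (56 left).
Aug has 31 days: +31 → Sep 1, 2013 (25 left).
+25 → Sep 26, 2013.

September 26, 2013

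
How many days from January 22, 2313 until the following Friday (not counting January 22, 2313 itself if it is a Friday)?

2

Jan 22, 2313 is a Wednesday.
From Wednesday to the next Friday is 2 days.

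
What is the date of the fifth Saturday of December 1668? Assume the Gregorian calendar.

December 29, 1668

December 1, 1668 is a Saturday.
The first Saturday is therefore December 1 (same day).
The fifth Saturday is 1 + 4×7 = December 29.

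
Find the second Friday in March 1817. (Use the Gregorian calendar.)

March 1, 1817 is a Saturday.
The first Friday is therefore March 7 (6 days later).
The second Friday is 7 + 1×7 = March 14.

March 14, 1817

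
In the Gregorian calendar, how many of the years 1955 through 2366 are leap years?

100

Multiples of 4 in [1955,2366]: 103.
Of those, multiples of 100: 4 (not leap unless ÷400).
Multiples of 400: 1.
Leap years = 103 − 4 + 1 = 100.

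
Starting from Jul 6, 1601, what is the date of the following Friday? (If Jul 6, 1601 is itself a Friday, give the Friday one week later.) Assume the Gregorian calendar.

Jul 6, 1601 is a Friday.
From Friday to the next Friday is 7 days.
Jul 6, 1601 + 7 = Jul 13, 1601.

July 13, 1601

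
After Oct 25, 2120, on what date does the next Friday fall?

Oct 25, 2120 is a Friday.
From Friday to the next Friday is 7 days.
Oct 25, 2120 + 7 = Nov 1, 2120.

November 1, 2120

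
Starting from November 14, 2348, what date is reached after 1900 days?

January 27, 2354

+365 (one year) → Nov 14, 2349 (1535 left).
+365 (one year) → Nov 14, 2350 (1170 left).
+365 (one year) → Nov 14, 2351 (805 left).
+366 (one year; includes Feb 29, 2352) → Nov 14, 2352 (439 left).
+365 (one year) → Nov 14, 2353 (74 left).
Nov has 30 days: +17 → Dec 1, 2353 (57 left).
Dec has 31 days: +31 → Jan 1, 2354 (26 left).
+26 → Jan 27, 2354.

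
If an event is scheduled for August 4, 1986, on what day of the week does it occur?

January 1, 1986 is a Wednesday.
Jan 1, 1986 → Feb 1, 1986: 31 days (January has 31).
Feb 1, 1986 → Mar 1, 1986: 28 days (February has 28).
Mar 1, 1986 → Apr 1, 1986: 31 days (March has 31).
Apr 1, 1986 → May 1, 1986: 30 days (April has 30).
May 1, 1986 → Jun 1, 1986: 31 days (May has 31).
Jun 1, 1986 → Jul 1, 1986: 30 days (June has 30).
Jul 1, 1986 → Aug 1, 1986: 31 days (July has 31).
Aug 1, 1986 → Aug 4, 1986: 3 days.
Total: 215 days.
215 mod 7 = 5, so Wednesday + 5 = Monday.

Monday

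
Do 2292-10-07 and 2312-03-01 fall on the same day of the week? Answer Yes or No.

Yes

From Oct 7, 2292 to Mar 1, 2312 is 7084 days.
7084 mod 7 = 0, so they are the same weekday.
(Oct 7, 2292 is a Friday; Mar 1, 2312 is a Friday.)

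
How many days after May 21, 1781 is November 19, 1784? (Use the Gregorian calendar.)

May 21, 1781 → May 21, 1782: 365 days.
May 21, 1782 → May 21, 1783: 365 days.
May 21, 1783 → May 21, 1784: 366 days (Feb 29, 1784 is in that span).
May 21, 1784 → Jun 21, 1784: 31 days (May has 31).
Jun 21, 1784 → Jul 21, 1784: 30 days (June has 30).
Jul 21, 1784 → Aug 21, 1784: 31 days (July has 31).
Aug 21, 1784 → Sep 21, 1784: 31 days (August has 31).
Sep 21, 1784 → Oct 21, 1784: 30 days (September has 30).
Oct 21, 1784 → Nov 19, 1784: 29 days.
Total: 1278 days.

1278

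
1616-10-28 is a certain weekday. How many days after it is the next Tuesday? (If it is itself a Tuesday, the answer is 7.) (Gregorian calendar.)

Oct 28, 1616 is a Friday.
From Friday to the next Tuesday is 4 days.

4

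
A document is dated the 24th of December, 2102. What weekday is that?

January 1, 2102 is a Sunday.
Jan 1, 2102 → Feb 1, 2102: 31 days (January has 31).
Feb 1, 2102 → Mar 1, 2102: 28 days (February has 28).
Mar 1, 2102 → Apr 1, 2102: 31 days (March has 31).
Apr 1, 2102 → May 1, 2102: 30 days (April has 30).
May 1, 2102 → Jun 1, 2102: 31 days (May has 31).
Jun 1, 2102 → Jul 1, 2102: 30 days (June has 30).
Jul 1, 2102 → Aug 1, 2102: 31 days (July has 31).
Aug 1, 2102 → Sep 1, 2102: 31 days (August has 31).
Sep 1, 2102 → Oct 1, 2102: 30 days (September has 30).
Oct 1, 2102 → Nov 1, 2102: 31 days (October has 31).
Nov 1, 2102 → Dec 1, 2102: 30 days (November has 30).
Dec 1, 2102 → Dec 24, 2102: 23 days.
Total: 357 days.
357 mod 7 = 0, so Sunday + 0 = Sunday.

Sunday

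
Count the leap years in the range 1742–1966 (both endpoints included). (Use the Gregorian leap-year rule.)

54

Multiples of 4 in [1742,1966]: 56.
Of those, multiples of 100: 2 (not leap unless ÷400).
Multiples of 400: 0.
Leap years = 56 − 2 + 0 = 54.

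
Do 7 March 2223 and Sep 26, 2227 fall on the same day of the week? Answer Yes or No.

No

From Mar 7, 2223 to Sep 26, 2227 is 1664 days.
1664 mod 7 = 5, so they are different weekdays.
(Mar 7, 2223 is a Friday; Sep 26, 2227 is a Wednesday.)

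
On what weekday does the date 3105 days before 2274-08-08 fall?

First find the weekday of Aug 8, 2274. Doomsday rule: the anchor day for the 2200s is Friday. For year 74: 74÷12 = 6 r 2, and 2÷4 = 0, so 6+2+0 = 8.
Friday + 8 ≡ Saturday — that's 2274's doomsday.
In August the doomsday date is Aug 8.
Aug 8 is the doomsday itself: Saturday.
3105 mod 7 = 4, so 3105 days before a Saturday is Saturday − 4 = Tuesday.

Tuesday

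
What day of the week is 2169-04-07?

Doomsday rule: the anchor day for the 2100s is Sunday. For year 69: 69÷12 = 5 r 9, and 9÷4 = 2, so 5+9+2 = 16.
Sunday + 16 ≡ Tuesday — that's 2169's doomsday.
In April the doomsday date is Apr 4.
Apr 7 is 3 days after Apr 4; 3 mod 7 = 3, so Tuesday + 3 = Friday.

Friday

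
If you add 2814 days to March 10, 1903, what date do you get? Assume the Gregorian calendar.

+366 (one year; includes Feb 29, 1904) → Mar 10, 1904 (2448 left).
+365 (one year) → Mar 10, 1905 (2083 left).
+365 (one year) → Mar 10, 1906 (1718 left).
+365 (one year) → Mar 10, 1907 (1353 left).
+366 (one year; includes Feb 29, 1908) → Mar 10, 1908 (987 left).
+365 (one year) → Mar 10, 1909 (622 left).
+365 (one year) → Mar 10, 1910 (257 left).
Mar has 31 days: +22 → Apr 1, 1910 (235 left).
Apr has 30 days: +30 → May 1, 1910 (205 left).
May has 31 days: +31 → Jun 1, 1910 (174 left).
Jun has 30 days: +30 → Jul 1, 1910 (144 left).
Jul has 31 days: +31 → Aug 1, 1910 (113 left).
Aug has 31 days: +31 → Sep 1, 1910 (82 left).
Sep has 30 days: +30 → Oct 1, 1910 (52 left).
Oct has 31 days: +31 → Nov 1, 1910 (21 left).
+21 → Nov 22, 1910.

November 22, 1910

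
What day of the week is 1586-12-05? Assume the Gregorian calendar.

Friday

Doomsday rule: the anchor day for the 1500s is Wednesday. For year 86: 86÷12 = 7 r 2, and 2÷4 = 0, so 7+2+0 = 9.
Wednesday + 9 ≡ Friday — that's 1586's doomsday.
In December the doomsday date is Dec 12.
Dec 5 is 7 days before Dec 12; 7 mod 7 = 0, so Friday − 0 = Friday.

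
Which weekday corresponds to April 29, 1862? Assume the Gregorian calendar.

Doomsday rule: the anchor day for the 1800s is Friday. For year 62: 62÷12 = 5 r 2, and 2÷4 = 0, so 5+2+0 = 7.
Friday + 7 ≡ Friday — that's 1862's doomsday.
In April the doomsday date is Apr 4.
Apr 29 is 25 days after Apr 4; 25 mod 7 = 4, so Friday + 4 = Tuesday.

Tuesday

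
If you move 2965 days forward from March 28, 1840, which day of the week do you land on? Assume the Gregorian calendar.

Wednesday

First find the weekday of Mar 28, 1840. Doomsday rule: the anchor day for the 1800s is Friday. For year 40: 40÷12 = 3 r 4, and 4÷4 = 1, so 3+4+1 = 8.
Friday + 8 ≡ Saturday — that's 1840's doomsday.
In March the doomsday date is Mar 14.
Mar 28 is 14 days after Mar 14; 14 mod 7 = 0, so Saturday + 0 = Saturday.
2965 mod 7 = 4, so 2965 days after a Saturday is Saturday + 4 = Wednesday.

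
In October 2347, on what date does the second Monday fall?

October 13, 2347

October 1, 2347 is a Wednesday.
The first Monday is therefore October 6 (5 days later).
The second Monday is 6 + 1×7 = October 13.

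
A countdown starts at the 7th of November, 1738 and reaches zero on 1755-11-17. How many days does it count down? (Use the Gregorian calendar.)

Nov 7, 1738 → Nov 7, 1739: 365 days.
Nov 7, 1739 → Nov 7, 1740: 366 days (Feb 29, 1740 is in that span).
Nov 7, 1740 → Nov 7, 1741: 365 days.
Nov 7, 1741 → Nov 7, 1742: 365 days.
Nov 7, 1742 → Nov 7, 1743: 365 days.
Nov 7, 1743 → Nov 7, 1744: 366 days (Feb 29, 1744 is in that span).
Nov 7, 1744 → Nov 7, 1745: 365 days.
Nov 7, 1745 → Nov 7, 1746: 365 days.
Nov 7, 1746 → Nov 7, 1747: 365 days.
Nov 7, 1747 → Nov 7, 1748: 366 days (Feb 29, 1748 is in that span).
Nov 7, 1748 → Nov 7, 1749: 365 days.
Nov 7, 1749 → Nov 7, 1750: 365 days.
Nov 7, 1750 → Nov 7, 1751: 365 days.
Nov 7, 1751 → Nov 7, 1752: 366 days (Feb 29, 1752 is in that span).
Nov 7, 1752 → Nov 7, 1753: 365 days.
Nov 7, 1753 → Nov 7, 1754: 365 days.
Nov 7, 1754 → Dec 7, 1754: 30 days (November has 30).
Dec 7, 1754 → Jan 7, 1755: 31 days (December has 31).
Jan 7, 1755 → Feb 7, 1755: 31 days (January has 31).
Feb 7, 1755 → Mar 7, 1755: 28 days (February has 28).
Mar 7, 1755 → Apr 7, 1755: 31 days (March has 31).
Apr 7, 1755 → May 7, 1755: 30 days (April has 30).
May 7, 1755 → Jun 7, 1755: 31 days (May has 31).
Jun 7, 1755 → Jul 7, 1755: 30 days (June has 30).
Jul 7, 1755 → Aug 7, 1755: 31 days (July has 31).
Aug 7, 1755 → Sep 7, 1755: 31 days (August has 31).
Sep 7, 1755 → Oct 7, 1755: 30 days (September has 30).
Oct 7, 1755 → Nov 7, 1755: 31 days (October has 31).
Nov 7, 1755 → Nov 17, 1755: 10 days.
Total: 6219 days.

6219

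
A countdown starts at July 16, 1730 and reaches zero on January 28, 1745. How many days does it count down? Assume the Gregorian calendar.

5310

Jul 16, 1730 → Jul 16, 1731: 365 days.
Jul 16, 1731 → Jul 16, 1732: 366 days (Feb 29, 1732 is in that span).
Jul 16, 1732 → Jul 16, 1733: 365 days.
Jul 16, 1733 → Jul 16, 1734: 365 days.
Jul 16, 1734 → Jul 16, 1735: 365 days.
Jul 16, 1735 → Jul 16, 1736: 366 days (Feb 29, 1736 is in that span).
Jul 16, 1736 → Jul 16, 1737: 365 days.
Jul 16, 1737 → Jul 16, 1738: 365 days.
Jul 16, 1738 → Jul 16, 1739: 365 days.
Jul 16, 1739 → Jul 16, 1740: 366 days (Feb 29, 1740 is in that span).
Jul 16, 1740 → Jul 16, 1741: 365 days.
Jul 16, 1741 → Jul 16, 1742: 365 days.
Jul 16, 1742 → Jul 16, 1743: 365 days.
Jul 16, 1743 → Jul 16, 1744: 366 days (Feb 29, 1744 is in that span).
Jul 16, 1744 → Aug 16, 1744: 31 days (July has 31).
Aug 16, 1744 → Sep 16, 1744: 31 days (August has 31).
Sep 16, 1744 → Oct 16, 1744: 30 days (September has 30).
Oct 16, 1744 → Nov 16, 1744: 31 days (October has 31).
Nov 16, 1744 → Dec 16, 1744: 30 days (November has 30).
Dec 16, 1744 → Jan 16, 1745: 31 days (December has 31).
Jan 16, 1745 → Jan 28, 1745: 12 days.
Total: 5310 days.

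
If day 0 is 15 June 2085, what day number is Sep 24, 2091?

2292

Jun 15, 2085 → Jun 15, 2086: 365 days.
Jun 15, 2086 → Jun 15, 2087: 365 days.
Jun 15, 2087 → Jun 15, 2088: 366 days (Feb 29, 2088 is in that span).
Jun 15, 2088 → Jun 15, 2089: 365 days.
Jun 15, 2089 → Jun 15, 2090: 365 days.
Jun 15, 2090 → Jun 15, 2091: 365 days.
Jun 15, 2091 → Jul 15, 2091: 30 days (June has 30).
Jul 15, 2091 → Aug 15, 2091: 31 days (July has 31).
Aug 15, 2091 → Sep 15, 2091: 31 days (August has 31).
Sep 15, 2091 → Sep 24, 2091: 9 days.
Total: 2292 days.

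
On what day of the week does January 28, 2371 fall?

Thursday

Doomsday rule: the anchor day for the 2300s is Wednesday. For year 71: 71÷12 = 5 r 11, and 11÷4 = 2, so 5+11+2 = 18.
Wednesday + 18 ≡ Sunday — that's 2371's doomsday.
In January the doomsday date is Jan 3 (2371 is not a leap year).
Jan 28 is 25 days after Jan 3; 25 mod 7 = 4, so Sunday + 4 = Thursday.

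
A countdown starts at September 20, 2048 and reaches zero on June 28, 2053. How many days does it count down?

Sep 20, 2048 → Sep 20, 2049: 365 days.
Sep 20, 2049 → Sep 20, 2050: 365 days.
Sep 20, 2050 → Sep 20, 2051: 365 days.
Sep 20, 2051 → Sep 20, 2052: 366 days (Feb 29, 2052 is in that span).
Sep 20, 2052 → Oct 20, 2052: 30 days (September has 30).
Oct 20, 2052 → Nov 20, 2052: 31 days (October has 31).
Nov 20, 2052 → Dec 20, 2052: 30 days (November has 30).
Dec 20, 2052 → Jan 20, 2053: 31 days (December has 31).
Jan 20, 2053 → Feb 20, 2053: 31 days (January has 31).
Feb 20, 2053 → Mar 20, 2053: 28 days (February has 28).
Mar 20, 2053 → Apr 20, 2053: 31 days (March has 31).
Apr 20, 2053 → May 20, 2053: 30 days (April has 30).
May 20, 2053 → Jun 20, 2053: 31 days (May has 31).
Jun 20, 2053 → Jun 28, 2053: 8 days.
Total: 1742 days.

1742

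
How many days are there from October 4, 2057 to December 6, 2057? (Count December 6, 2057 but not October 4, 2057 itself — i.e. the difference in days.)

63

Oct 4, 2057 → Nov 4, 2057: 31 days (October has 31).
Nov 4, 2057 → Dec 4, 2057: 30 days (November has 30).
Dec 4, 2057 → Dec 6, 2057: 2 days.
Total: 63 days.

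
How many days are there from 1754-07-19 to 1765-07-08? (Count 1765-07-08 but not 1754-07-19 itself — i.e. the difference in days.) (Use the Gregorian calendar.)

4007

Jul 19, 1754 → Jul 19, 1755: 365 days.
Jul 19, 1755 → Jul 19, 1756: 366 days (Feb 29, 1756 is in that span).
Jul 19, 1756 → Jul 19, 1757: 365 days.
Jul 19, 1757 → Jul 19, 1758: 365 days.
Jul 19, 1758 → Jul 19, 1759: 365 days.
Jul 19, 1759 → Jul 19, 1760: 366 days (Feb 29, 1760 is in that span).
Jul 19, 1760 → Jul 19, 1761: 365 days.
Jul 19, 1761 → Jul 19, 1762: 365 days.
Jul 19, 1762 → Jul 19, 1763: 365 days.
Jul 19, 1763 → Jul 19, 1764: 366 days (Feb 29, 1764 is in that span).
Jul 19, 1764 → Aug 19, 1764: 31 days (July has 31).
Aug 19, 1764 → Sep 19, 1764: 31 days (August has 31).
Sep 19, 1764 → Oct 19, 1764: 30 days (September has 30).
Oct 19, 1764 → Nov 19, 1764: 31 days (October has 31).
Nov 19, 1764 → Dec 19, 1764: 30 days (November has 30).
Dec 19, 1764 → Jan 19, 1765: 31 days (December has 31).
Jan 19, 1765 → Feb 19, 1765: 31 days (January has 31).
Feb 19, 1765 → Mar 19, 1765: 28 days (February has 28).
Mar 19, 1765 → Apr 19, 1765: 31 days (March has 31).
Apr 19, 1765 → May 19, 1765: 30 days (April has 30).
May 19, 1765 → Jun 19, 1765: 31 days (May has 31).
Jun 19, 1765 → Jul 8, 1765: 19 days.
Total: 4007 days.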